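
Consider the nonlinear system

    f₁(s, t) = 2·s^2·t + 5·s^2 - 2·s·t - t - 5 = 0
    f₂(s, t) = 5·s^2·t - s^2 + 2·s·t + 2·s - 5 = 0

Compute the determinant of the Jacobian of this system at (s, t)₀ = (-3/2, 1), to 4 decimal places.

J = [[4·s·t + 10·s - 2·t, 2·s^2 - 2·s - 1], [10·s·t - 2·s + 2·t + 2, 5·s^2 + 2·s]].
At the point, J = [[-23.0000, 6.5000], [-8.0000, 8.2500]].
det J = -137.7500.

-137.7500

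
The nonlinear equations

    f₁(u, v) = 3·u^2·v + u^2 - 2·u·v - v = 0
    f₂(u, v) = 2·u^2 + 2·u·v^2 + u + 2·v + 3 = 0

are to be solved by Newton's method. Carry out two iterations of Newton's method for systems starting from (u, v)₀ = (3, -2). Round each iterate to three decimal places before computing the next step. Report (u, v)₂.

At (3, -2): F = (-31.000, 44.000).
Jacobian J = [[6·u·v + 2·u - 2·v, 3·u^2 - 2·u - 1], [4·u + 2·v^2 + 1, 4·u·v + 2]].
At the point, J = [[-26.000, 20.000], [21.000, -22.000]] (det J = 152.000).
Solving J·Δ = −F gives Δ = (1.303, 3.243).
Then the next iterate is (u, v)₁ = (4.303, 1.243).
Round to (4.303, 1.243) and repeat: F = (75.62100, 60.11731), J = [[38.21177, 45.94143], [21.30210, 23.39452]].
Δ = (-11.720, 8.102), so (u, v)₂ = (-7.417, 9.345).

(-7.417, 9.345)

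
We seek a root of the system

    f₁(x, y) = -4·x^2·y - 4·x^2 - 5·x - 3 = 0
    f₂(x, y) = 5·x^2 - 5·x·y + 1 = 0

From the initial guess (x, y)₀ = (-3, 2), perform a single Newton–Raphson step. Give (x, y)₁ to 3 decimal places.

(-0.021, 4.878)

At (-3, 2): F = (-96.000, 76.000).
Jacobian J = [[-8·x·y - 8·x - 5, -4·x^2], [10·x - 5·y, -5·x]].
At the point, J = [[67.000, -36.000], [-40.000, 15.000]] (det J = -435.000).
Solving J·Δ = −F gives Δ = (2.979, 2.878).
Then the next iterate is (x, y)₁ = (-0.021, 4.878).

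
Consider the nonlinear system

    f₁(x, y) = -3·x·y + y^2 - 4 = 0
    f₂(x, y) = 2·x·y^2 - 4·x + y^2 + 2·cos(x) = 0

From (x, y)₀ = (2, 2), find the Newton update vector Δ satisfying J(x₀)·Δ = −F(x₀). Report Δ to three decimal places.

(-1.882, -0.353)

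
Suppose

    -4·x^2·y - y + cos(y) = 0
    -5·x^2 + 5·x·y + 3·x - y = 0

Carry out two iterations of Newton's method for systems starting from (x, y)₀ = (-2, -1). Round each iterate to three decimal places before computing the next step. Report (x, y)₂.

(-0.507, -0.565)

At (-2, -1): F = (17.54030, -15.000).
Jacobian J = [[-8·x·y, -4·x^2 - sin(y) - 1], [-10·x + 5·y + 3, 5·x - 1]].
At the point, J = [[-16.000, -16.15853], [18.000, -11.000]] (det J = 466.85352).
Solving J·Δ = −F gives Δ = (0.932, 0.162).
Then the next iterate is (x, y)₁ = (-1.068, -0.838).
Round to (-1.068, -0.838) and repeat: F = (5.33032, -3.59420), J = [[-7.15987, -4.81919], [9.490, -6.340]].
Δ = (0.561, 0.273), so (x, y)₂ = (-0.507, -0.565).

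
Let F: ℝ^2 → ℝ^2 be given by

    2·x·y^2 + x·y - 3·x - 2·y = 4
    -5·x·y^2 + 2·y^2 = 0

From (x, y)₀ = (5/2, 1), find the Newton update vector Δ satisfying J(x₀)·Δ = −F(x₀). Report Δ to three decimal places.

At (5/2, 1): F = (-6.000, -10.500).
Jacobian J = [[2·y^2 + y - 3, 4·x·y + x - 2], [-5·y^2, -10·x·y + 4·y]].
At the point, J = [[0.000, 10.500], [-5.000, -21.000]] (det J = 52.500).
Solving J·Δ = −F gives Δ = (-4.500, 0.571).

(-4.500, 0.571)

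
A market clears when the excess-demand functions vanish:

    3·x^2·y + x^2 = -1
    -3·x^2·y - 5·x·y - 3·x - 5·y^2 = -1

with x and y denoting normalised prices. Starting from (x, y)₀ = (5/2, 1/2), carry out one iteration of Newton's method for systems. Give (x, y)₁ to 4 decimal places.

(1.7149, 0.1367)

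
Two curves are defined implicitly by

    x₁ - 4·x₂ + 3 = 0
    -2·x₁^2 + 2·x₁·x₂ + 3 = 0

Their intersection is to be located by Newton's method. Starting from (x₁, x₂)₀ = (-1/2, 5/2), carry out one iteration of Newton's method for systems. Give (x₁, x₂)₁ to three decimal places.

(-0.778, 0.556)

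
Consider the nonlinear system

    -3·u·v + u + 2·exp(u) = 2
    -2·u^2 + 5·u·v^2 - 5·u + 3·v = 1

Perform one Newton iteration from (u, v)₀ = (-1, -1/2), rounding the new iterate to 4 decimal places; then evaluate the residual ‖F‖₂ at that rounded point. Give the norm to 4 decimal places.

2.8246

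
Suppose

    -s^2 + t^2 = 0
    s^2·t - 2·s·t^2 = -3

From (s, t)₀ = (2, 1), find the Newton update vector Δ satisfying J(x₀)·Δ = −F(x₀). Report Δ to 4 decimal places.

At (2, 1): F = (-3.0000, 3.0000).
Jacobian J = [[-2·s, 2·t], [2·s·t - 2·t^2, s^2 - 4·s·t]].
At the point, J = [[-4.0000, 2.0000], [2.0000, -4.0000]] (det J = 12.0000).
Solving J·Δ = −F gives Δ = (-0.5000, 0.5000).

(-0.5000, 0.5000)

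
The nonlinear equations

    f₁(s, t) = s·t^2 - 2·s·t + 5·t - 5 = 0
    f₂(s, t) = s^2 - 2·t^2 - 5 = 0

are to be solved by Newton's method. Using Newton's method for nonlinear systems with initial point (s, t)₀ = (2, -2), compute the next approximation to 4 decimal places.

(2.5978, -1.1739)

At (2, -2): F = (1.0000, -9.0000).
Jacobian J = [[t^2 - 2·t, 2·s·t - 2·s + 5], [2·s, -4·t]].
At the point, J = [[8.0000, -7.0000], [4.0000, 8.0000]] (det J = 92.0000).
Solving J·Δ = −F gives Δ = (0.5978, 0.8261).
Then the next iterate is (s, t)₁ = (2.5978, -1.1739).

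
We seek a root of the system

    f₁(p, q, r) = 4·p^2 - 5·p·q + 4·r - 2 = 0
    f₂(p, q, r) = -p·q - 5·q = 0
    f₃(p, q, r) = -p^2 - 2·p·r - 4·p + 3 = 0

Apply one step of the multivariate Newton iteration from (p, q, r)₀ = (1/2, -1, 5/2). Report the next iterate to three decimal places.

(0.564, 0.012, 0.114)

At (1/2, -1, 5/2): F = (11.500, 5.500, -1.750).
Jacobian J = [[8·p - 5·q, -5·p, 4], [-q, -p - 5, 0], [-2·p - 2·r - 4, 0, -2·p]].
At the point, J = [[9.000, -2.500, 4.000], [1.000, -5.500, 0.000], [-10.000, 0.000, -1.000]] (det J = -173.000).
Solving J·Δ = −F gives Δ = (0.064, 1.012, -2.386).
Then the next iterate is (p, q, r)₁ = (0.564, 0.012, 0.114).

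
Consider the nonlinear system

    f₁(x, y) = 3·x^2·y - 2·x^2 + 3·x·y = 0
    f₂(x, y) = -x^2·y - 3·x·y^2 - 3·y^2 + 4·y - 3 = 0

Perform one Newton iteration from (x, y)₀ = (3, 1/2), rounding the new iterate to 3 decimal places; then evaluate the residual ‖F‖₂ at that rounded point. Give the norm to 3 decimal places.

At (3, 1/2): F = (0.000, -8.500).
Jacobian J = [[6·x·y - 4·x + 3·y, 3·x^2 + 3·x], [-2·x·y - 3·y^2, -x^2 - 6·x·y - 6·y + 4]].
At the point, J = [[-1.500, 36.000], [-3.750, -17.000]] (det J = 160.500).
Solving J·Δ = −F gives Δ = (-1.907, -0.079).
Then the next iterate is (x, y)₁ = (1.093, 0.421).
Re-evaluating at (1.093, 0.421): F = (0.50000, -2.93184), so ‖F‖₂ = 2.974.

2.974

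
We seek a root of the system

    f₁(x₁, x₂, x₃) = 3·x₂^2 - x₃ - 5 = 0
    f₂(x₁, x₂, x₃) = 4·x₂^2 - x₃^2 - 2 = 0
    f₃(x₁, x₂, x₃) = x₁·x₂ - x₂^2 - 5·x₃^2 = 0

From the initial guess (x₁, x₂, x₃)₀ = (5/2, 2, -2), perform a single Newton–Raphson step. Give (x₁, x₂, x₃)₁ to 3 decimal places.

(7.711, 1.281, -1.625)

At (5/2, 2, -2): F = (9.000, 10.000, -19.000).
Jacobian J = [[0, 6·x₂, -1], [0, 8·x₂, -2·x₃], [x₂, x₁ - 2·x₂, -10·x₃]].
At the point, J = [[0.000, 12.000, -1.000], [0.000, 16.000, 4.000], [2.000, -1.500, 20.000]] (det J = 128.000).
Solving J·Δ = −F gives Δ = (5.211, -0.719, 0.375).
Then the next iterate is (x₁, x₂, x₃)₁ = (7.711, 1.281, -1.625).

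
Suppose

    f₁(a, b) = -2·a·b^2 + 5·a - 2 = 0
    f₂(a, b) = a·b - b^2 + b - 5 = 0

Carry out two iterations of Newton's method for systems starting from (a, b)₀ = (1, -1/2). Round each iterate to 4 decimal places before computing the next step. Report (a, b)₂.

At (1, -1/2): F = (2.5000, -6.2500).
Jacobian J = [[-2·b^2 + 5, -4·a·b], [b, a - 2·b + 1]].
At the point, J = [[4.5000, 2.0000], [-0.5000, 3.0000]] (det J = 14.5000).
Solving J·Δ = −F gives Δ = (-1.3793, 1.8534).
Then the next iterate is (a, b)₁ = (-0.3793, 1.3534).
Round to (-0.3793, 1.3534) and repeat: F = (-2.506979, -5.991636), J = [[1.336617, 2.053378], [1.3534, -2.0861]].
Δ = (3.1492, -0.8290), so (a, b)₂ = (2.7699, 0.5244).

(2.7699, 0.5244)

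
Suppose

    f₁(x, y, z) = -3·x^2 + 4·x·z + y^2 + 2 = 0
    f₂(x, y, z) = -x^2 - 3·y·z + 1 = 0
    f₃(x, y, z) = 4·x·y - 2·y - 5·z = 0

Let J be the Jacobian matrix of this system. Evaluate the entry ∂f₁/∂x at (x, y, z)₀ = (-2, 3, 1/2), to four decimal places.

∂f₁/∂x = -6·x + 4·z.
At (-2, 3, 1/2) this is 14.0000.

14.0000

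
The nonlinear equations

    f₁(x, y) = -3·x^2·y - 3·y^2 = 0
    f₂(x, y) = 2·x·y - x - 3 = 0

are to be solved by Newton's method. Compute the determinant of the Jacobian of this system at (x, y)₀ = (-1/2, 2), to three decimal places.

32.250

J = [[-6·x·y, -3·x^2 - 6·y], [2·y - 1, 2·x]].
At the point, J = [[6.000, -12.750], [3.000, -1.000]].
det J = 32.250.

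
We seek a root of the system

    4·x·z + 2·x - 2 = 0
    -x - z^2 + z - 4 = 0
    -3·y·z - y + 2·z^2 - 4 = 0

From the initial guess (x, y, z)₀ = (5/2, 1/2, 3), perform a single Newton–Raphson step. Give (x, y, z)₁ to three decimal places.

At (5/2, 1/2, 3): F = (33.000, -12.500, 9.000).
Jacobian J = [[4·z + 2, 0, 4·x], [-1, 0, -2·z + 1], [0, -3·z - 1, -3·y + 4·z]].
At the point, J = [[14.000, 0.000, 10.000], [-1.000, 0.000, -5.000], [0.000, -10.000, 10.500]] (det J = -600.000).
Solving J·Δ = −F gives Δ = (-0.667, -1.585, -2.367).
Then the next iterate is (x, y, z)₁ = (1.833, -1.085, 0.633).

(1.833, -1.085, 0.633)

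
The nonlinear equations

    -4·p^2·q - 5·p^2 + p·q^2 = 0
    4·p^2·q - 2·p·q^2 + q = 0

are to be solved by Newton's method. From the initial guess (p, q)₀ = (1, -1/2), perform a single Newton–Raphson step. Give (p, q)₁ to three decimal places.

At (1, -1/2): F = (-2.750, -3.000).
Jacobian J = [[-8·p·q - 10·p + q^2, -4·p^2 + 2·p·q], [8·p·q - 2·q^2, 4·p^2 - 4·p·q + 1]].
At the point, J = [[-5.750, -5.000], [-4.500, 7.000]] (det J = -62.750).
Solving J·Δ = −F gives Δ = (-0.546, 0.078).
Then the next iterate is (p, q)₁ = (0.454, -0.422).

(0.454, -0.422)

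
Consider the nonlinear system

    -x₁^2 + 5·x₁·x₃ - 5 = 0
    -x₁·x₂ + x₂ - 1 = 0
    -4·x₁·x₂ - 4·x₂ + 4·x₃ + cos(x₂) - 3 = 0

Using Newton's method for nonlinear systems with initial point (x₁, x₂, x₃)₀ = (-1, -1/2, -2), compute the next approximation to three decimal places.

(-2.425, 0.856, 1.081)

At (-1, -1/2, -2): F = (4.000, -2.000, -10.12242).
Jacobian J = [[-2·x₁ + 5·x₃, 0, 5·x₁], [-x₂, -x₁ + 1, 0], [-4·x₂, -4·x₁ - sin(x₂) - 4, 4]].
At the point, J = [[-8.000, 0.000, -5.000], [0.500, 2.000, 0.000], [2.000, 0.47943, 4.000]] (det J = -45.19856).
Solving J·Δ = −F gives Δ = (-1.425, 1.356, 3.081).
Then the next iterate is (x₁, x₂, x₃)₁ = (-2.425, 0.856, 1.081).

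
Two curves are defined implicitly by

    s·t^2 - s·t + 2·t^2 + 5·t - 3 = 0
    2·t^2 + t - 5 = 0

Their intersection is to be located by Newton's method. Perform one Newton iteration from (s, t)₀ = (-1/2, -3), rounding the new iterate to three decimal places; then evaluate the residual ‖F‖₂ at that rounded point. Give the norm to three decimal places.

3.423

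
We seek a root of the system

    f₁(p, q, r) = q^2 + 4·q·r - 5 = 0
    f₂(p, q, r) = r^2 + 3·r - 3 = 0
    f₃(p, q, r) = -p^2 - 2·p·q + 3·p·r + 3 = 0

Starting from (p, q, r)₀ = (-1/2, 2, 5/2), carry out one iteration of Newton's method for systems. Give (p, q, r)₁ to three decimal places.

(-1.039, 1.411, 1.156)

At (-1/2, 2, 5/2): F = (19.000, 10.750, 1.000).
Jacobian J = [[0, 2·q + 4·r, 4·q], [0, 0, 2·r + 3], [-2·p - 2·q + 3·r, -2·p, 3·p]].
At the point, J = [[0.000, 14.000, 8.000], [0.000, 0.000, 8.000], [4.500, 1.000, -1.500]] (det J = 504.000).
Solving J·Δ = −F gives Δ = (-0.539, -0.589, -1.344).
Then the next iterate is (p, q, r)₁ = (-1.039, 1.411, 1.156).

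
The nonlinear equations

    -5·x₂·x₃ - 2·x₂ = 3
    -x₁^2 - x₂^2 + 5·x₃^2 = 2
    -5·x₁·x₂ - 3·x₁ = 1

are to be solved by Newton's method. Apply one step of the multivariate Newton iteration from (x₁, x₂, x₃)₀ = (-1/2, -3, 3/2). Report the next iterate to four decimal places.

(-0.2561, -1.3706, 0.8320)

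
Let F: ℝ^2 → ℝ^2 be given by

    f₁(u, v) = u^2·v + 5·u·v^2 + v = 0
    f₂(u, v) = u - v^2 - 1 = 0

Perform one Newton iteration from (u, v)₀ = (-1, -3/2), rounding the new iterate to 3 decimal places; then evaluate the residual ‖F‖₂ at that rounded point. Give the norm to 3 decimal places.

At (-1, -3/2): F = (-14.250, -4.250).
Jacobian J = [[2·u·v + 5·v^2, u^2 + 10·u·v + 1], [1, -2·v]].
At the point, J = [[14.250, 17.000], [1.000, 3.000]] (det J = 25.750).
Solving J·Δ = −F gives Δ = (-1.146, 1.799).
Then the next iterate is (u, v)₁ = (-2.146, 0.299).
Re-evaluating at (-2.146, 0.299): F = (0.71672, -3.23540), so ‖F‖₂ = 3.314.

3.314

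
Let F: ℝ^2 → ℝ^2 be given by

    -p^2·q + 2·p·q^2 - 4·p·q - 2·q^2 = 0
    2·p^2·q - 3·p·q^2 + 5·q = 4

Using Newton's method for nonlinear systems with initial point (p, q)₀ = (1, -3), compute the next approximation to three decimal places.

(0.837, -1.174)

At (1, -3): F = (15.000, -52.000).
Jacobian J = [[-2·p·q + 2·q^2 - 4·q, -p^2 + 4·p·q - 4·p - 4·q], [4·p·q - 3·q^2, 2·p^2 - 6·p·q + 5]].
At the point, J = [[36.000, -5.000], [-39.000, 25.000]] (det J = 705.000).
Solving J·Δ = −F gives Δ = (-0.163, 1.826).
Then the next iterate is (p, q)₁ = (0.837, -1.174).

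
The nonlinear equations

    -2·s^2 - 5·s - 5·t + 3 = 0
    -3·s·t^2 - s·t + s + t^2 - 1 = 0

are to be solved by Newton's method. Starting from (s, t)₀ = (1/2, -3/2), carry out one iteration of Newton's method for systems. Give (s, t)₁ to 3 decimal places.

(0.611, -0.155)

At (1/2, -3/2): F = (7.500, -0.875).
Jacobian J = [[-4·s - 5, -5], [-3·t^2 - t + 1, -6·s·t - s + 2·t]].
At the point, J = [[-7.000, -5.000], [-4.250, 1.000]] (det J = -28.250).
Solving J·Δ = −F gives Δ = (0.111, 1.345).
Then the next iterate is (s, t)₁ = (0.611, -0.155).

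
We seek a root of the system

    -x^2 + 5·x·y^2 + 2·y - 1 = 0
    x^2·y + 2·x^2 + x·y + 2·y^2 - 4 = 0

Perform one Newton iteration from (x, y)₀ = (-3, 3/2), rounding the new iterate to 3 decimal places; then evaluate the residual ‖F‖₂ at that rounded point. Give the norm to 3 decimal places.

13.856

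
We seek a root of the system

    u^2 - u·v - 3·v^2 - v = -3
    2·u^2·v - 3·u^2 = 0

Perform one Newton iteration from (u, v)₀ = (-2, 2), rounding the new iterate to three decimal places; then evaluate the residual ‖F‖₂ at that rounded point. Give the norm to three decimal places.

0.767

At (-2, 2): F = (-3.000, 4.000).
Jacobian J = [[2·u - v, -u - 6·v - 1], [4·u·v - 6·u, 2·u^2]].
At the point, J = [[-6.000, -11.000], [-4.000, 8.000]] (det J = -92.000).
Solving J·Δ = −F gives Δ = (0.217, -0.391).
Then the next iterate is (u, v)₁ = (-1.783, 1.609).
Re-evaluating at (-1.783, 1.609): F = (-0.32771, 0.69304), so ‖F‖₂ = 0.767.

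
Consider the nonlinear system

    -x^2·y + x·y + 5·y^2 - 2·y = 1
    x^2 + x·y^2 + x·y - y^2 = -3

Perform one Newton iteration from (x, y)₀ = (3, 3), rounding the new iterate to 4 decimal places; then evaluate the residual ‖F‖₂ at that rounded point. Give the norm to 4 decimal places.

13.4075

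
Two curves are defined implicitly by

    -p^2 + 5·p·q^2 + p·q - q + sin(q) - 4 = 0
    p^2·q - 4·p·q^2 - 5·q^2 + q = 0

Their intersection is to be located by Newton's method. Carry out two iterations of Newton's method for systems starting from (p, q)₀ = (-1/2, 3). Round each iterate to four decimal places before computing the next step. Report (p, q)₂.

(-0.1826, 0.5446)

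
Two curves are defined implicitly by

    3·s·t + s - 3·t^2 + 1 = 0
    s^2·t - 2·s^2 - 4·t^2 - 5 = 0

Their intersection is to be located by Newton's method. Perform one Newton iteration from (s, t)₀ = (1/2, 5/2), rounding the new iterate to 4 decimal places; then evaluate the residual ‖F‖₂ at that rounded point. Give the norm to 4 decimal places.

9.4029

At (1/2, 5/2): F = (-13.5000, -29.8750).
Jacobian J = [[3·t + 1, 3·s - 6·t], [2·s·t - 4·s, s^2 - 8·t]].
At the point, J = [[8.5000, -13.5000], [0.5000, -19.7500]] (det J = -161.1250).
Solving J·Δ = −F gives Δ = (-0.8483, -1.5341).
Then the next iterate is (s, t)₁ = (-0.3483, 0.9659).
Re-evaluating at (-0.3483, 0.9659): F = (-3.156457, -8.857301), so ‖F‖₂ = 9.4029.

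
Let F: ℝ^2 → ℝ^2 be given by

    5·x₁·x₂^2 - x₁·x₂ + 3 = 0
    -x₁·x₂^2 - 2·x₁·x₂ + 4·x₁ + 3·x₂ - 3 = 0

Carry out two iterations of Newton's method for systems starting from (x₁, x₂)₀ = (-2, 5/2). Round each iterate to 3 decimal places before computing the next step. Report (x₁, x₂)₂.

(-0.815, 1.262)

At (-2, 5/2): F = (-54.500, 19.000).
Jacobian J = [[5·x₂^2 - x₂, 10·x₁·x₂ - x₁], [-x₂^2 - 2·x₂ + 4, -2·x₁·x₂ - 2·x₁ + 3]].
At the point, J = [[28.750, -48.000], [-7.250, 17.000]] (det J = 140.750).
Solving J·Δ = −F gives Δ = (0.103, -1.074).
Then the next iterate is (x₁, x₂)₁ = (-1.897, 1.426).
Round to (-1.897, 1.426) and repeat: F = (-13.58240, 2.95775), J = [[8.74138, -25.15422], [-0.88548, 12.20424]].
Δ = (1.082, -0.164), so (x₁, x₂)₂ = (-0.815, 1.262).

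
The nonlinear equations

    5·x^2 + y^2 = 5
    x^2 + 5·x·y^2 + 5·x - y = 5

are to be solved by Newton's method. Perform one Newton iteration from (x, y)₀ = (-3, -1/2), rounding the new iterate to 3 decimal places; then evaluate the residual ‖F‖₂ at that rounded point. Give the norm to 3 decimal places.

16.249

At (-3, -1/2): F = (40.250, -14.250).
Jacobian J = [[10·x, 2·y], [2·x + 5·y^2 + 5, 10·x·y - 1]].
At the point, J = [[-30.000, -1.000], [0.250, 14.000]] (det J = -419.750).
Solving J·Δ = −F gives Δ = (1.309, 0.994).
Then the next iterate is (x, y)₁ = (-1.691, 0.494).
Re-evaluating at (-1.691, 0.494): F = (9.54144, -13.15284), so ‖F‖₂ = 16.249.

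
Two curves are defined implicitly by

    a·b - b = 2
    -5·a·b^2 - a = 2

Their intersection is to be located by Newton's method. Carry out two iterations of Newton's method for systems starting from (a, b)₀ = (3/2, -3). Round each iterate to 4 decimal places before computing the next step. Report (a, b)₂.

(0.0958, -2.0388)

At (3/2, -3): F = (-3.5000, -71.0000).
Jacobian J = [[b, a - 1], [-5·b^2 - 1, -10·a·b]].
At the point, J = [[-3.0000, 0.5000], [-46.0000, 45.0000]] (det J = -112.0000).
Solving J·Δ = −F gives Δ = (-1.0893, 0.4643).
Then the next iterate is (a, b)₁ = (0.4107, -2.5357).
Round to (0.4107, -2.5357) and repeat: F = (-0.505712, -15.614242), J = [[-2.5357, -0.5893], [-33.148872, 10.414120]].
Δ = (-0.3149, 0.4969), so (a, b)₂ = (0.0958, -2.0388).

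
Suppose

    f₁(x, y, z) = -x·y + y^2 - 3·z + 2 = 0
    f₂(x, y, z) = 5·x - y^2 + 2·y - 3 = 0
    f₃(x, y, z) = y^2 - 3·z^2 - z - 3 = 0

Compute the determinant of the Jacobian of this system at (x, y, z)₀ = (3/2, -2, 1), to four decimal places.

-216.5000

J = [[-y, -x + 2·y, -3], [5, -2·y + 2, 0], [0, 2·y, -6·z - 1]].
At the point, J = [[2.0000, -5.5000, -3.0000], [5.0000, 6.0000, 0.0000], [0.0000, -4.0000, -7.0000]].
det J = -216.5000.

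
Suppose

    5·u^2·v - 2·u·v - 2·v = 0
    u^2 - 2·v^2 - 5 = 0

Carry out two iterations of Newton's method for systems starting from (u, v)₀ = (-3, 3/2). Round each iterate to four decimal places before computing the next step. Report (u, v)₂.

(-2.0929, 0.1164)

At (-3, 3/2): F = (73.5000, -0.5000).
Jacobian J = [[10·u·v - 2·v, 5·u^2 - 2·u - 2], [2·u, -4·v]].
At the point, J = [[-48.0000, 49.0000], [-6.0000, -6.0000]] (det J = 582.0000).
Solving J·Δ = −F gives Δ = (0.7156, -0.7990).
Then the next iterate is (u, v)₁ = (-2.2844, 0.7010).
Round to (-2.2844, 0.7010) and repeat: F = (20.091513, -0.764319), J = [[-17.415644, 28.661217], [-4.5688, -2.8040]].
Δ = (0.1915, -0.5846), so (u, v)₂ = (-2.0929, 0.1164).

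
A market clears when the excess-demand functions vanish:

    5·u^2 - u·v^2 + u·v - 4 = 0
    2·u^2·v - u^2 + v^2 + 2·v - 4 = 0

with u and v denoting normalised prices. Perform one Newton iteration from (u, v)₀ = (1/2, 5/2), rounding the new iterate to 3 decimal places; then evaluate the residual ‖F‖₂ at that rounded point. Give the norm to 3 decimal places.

8.172

At (1/2, 5/2): F = (-4.625, 8.250).
Jacobian J = [[10·u - v^2 + v, -2·u·v + u], [4·u·v - 2·u, 2·u^2 + 2·v + 2]].
At the point, J = [[1.250, -2.000], [4.000, 7.500]] (det J = 17.375).
Solving J·Δ = −F gives Δ = (1.047, -1.658).
Then the next iterate is (u, v)₁ = (1.547, 0.842).
Re-evaluating at (1.547, 0.842): F = (8.17185, 0.02992), so ‖F‖₂ = 8.172.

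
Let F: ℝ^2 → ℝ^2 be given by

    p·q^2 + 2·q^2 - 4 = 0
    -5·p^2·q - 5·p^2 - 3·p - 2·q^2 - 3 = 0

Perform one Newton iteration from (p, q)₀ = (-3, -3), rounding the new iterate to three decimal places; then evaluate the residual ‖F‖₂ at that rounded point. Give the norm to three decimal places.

18.133

At (-3, -3): F = (-13.000, 78.000).
Jacobian J = [[q^2, 2·p·q + 4·q], [-10·p·q - 10·p - 3, -5·p^2 - 4·q]].
At the point, J = [[9.000, 6.000], [-63.000, -33.000]] (det J = 81.000).
Solving J·Δ = −F gives Δ = (0.481, 1.444).
Then the next iterate is (p, q)₁ = (-2.519, -1.556).
Re-evaluating at (-2.519, -1.556): F = (-5.25657, 17.35483), so ‖F‖₂ = 18.133.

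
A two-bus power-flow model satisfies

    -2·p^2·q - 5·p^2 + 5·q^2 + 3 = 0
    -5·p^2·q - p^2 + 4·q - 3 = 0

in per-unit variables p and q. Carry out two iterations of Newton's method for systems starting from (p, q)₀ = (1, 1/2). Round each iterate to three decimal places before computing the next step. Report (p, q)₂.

(2.513, -1.063)

At (1, 1/2): F = (-1.750, -4.500).
Jacobian J = [[-4·p·q - 10·p, -2·p^2 + 10·q], [-10·p·q - 2·p, -5·p^2 + 4]].
At the point, J = [[-12.000, 3.000], [-7.000, -1.000]] (det J = 33.000).
Solving J·Δ = −F gives Δ = (-0.462, -1.265).
Then the next iterate is (p, q)₁ = (0.538, -0.765).
Round to (0.538, -0.765) and repeat: F = (4.92175, -5.24232), J = [[-3.73372, -8.22889], [3.03970, 2.55278]].
Δ = (1.975, -0.298), so (p, q)₂ = (2.513, -1.063).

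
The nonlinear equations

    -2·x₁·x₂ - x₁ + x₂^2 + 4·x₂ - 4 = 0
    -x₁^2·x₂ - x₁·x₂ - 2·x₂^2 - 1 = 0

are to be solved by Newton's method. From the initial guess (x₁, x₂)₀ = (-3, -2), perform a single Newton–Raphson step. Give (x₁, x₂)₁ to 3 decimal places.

(-2.212, 0.439)

At (-3, -2): F = (-17.000, 3.000).
Jacobian J = [[-2·x₂ - 1, -2·x₁ + 2·x₂ + 4], [-2·x₁·x₂ - x₂, -x₁^2 - x₁ - 4·x₂]].
At the point, J = [[3.000, 6.000], [-10.000, 2.000]] (det J = 66.000).
Solving J·Δ = −F gives Δ = (0.788, 2.439).
Then the next iterate is (x₁, x₂)₁ = (-2.212, 0.439).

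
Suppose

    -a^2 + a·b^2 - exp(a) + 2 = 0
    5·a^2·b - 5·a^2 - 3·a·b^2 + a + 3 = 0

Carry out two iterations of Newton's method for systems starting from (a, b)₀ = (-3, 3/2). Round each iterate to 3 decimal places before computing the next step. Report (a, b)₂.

At (-3, 3/2): F = (-13.79979, 42.750).
Jacobian J = [[-2·a + b^2 - exp(a), 2·a·b], [10·a·b - 10·a - 3·b^2 + 1, 5·a^2 - 6·a·b]].
At the point, J = [[8.20021, -9.000], [-20.750, 72.000]] (det J = 403.66533).
Solving J·Δ = −F gives Δ = (1.508, -0.159).
Then the next iterate is (a, b)₁ = (-1.492, 1.341).
Round to (-1.492, 1.341) and repeat: F = (-3.13402, 13.35254), J = [[4.55736, -4.00154], [-9.48256, 23.13495]].
Δ = (0.283, -0.461), so (a, b)₂ = (-1.209, 0.880).

(-1.209, 0.880)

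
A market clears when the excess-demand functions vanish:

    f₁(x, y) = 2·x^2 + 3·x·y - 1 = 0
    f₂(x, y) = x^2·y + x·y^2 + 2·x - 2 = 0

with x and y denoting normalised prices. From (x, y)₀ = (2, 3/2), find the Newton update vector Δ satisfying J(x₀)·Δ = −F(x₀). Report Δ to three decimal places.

At (2, 3/2): F = (16.000, 12.500).
Jacobian J = [[4·x + 3·y, 3·x], [2·x·y + y^2 + 2, x^2 + 2·x·y]].
At the point, J = [[12.500, 6.000], [10.250, 10.000]] (det J = 63.500).
Solving J·Δ = −F gives Δ = (-1.339, 0.122).

(-1.339, 0.122)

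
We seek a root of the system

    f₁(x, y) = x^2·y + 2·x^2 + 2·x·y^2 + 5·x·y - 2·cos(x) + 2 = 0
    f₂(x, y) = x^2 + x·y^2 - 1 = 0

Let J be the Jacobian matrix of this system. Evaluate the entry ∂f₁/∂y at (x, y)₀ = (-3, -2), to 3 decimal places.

∂f₁/∂y = x^2 + 4·x·y + 5·x.
At (-3, -2) this is 18.000.

18.000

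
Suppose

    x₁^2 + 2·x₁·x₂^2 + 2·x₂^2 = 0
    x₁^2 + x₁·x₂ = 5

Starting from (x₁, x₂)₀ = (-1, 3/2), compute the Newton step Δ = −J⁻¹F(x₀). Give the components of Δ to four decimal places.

(-0.4000, -5.3000)

At (-1, 3/2): F = (1.0000, -5.5000).
Jacobian J = [[2·x₁ + 2·x₂^2, 4·x₁·x₂ + 4·x₂], [2·x₁ + x₂, x₁]].
At the point, J = [[2.5000, 0.0000], [-0.5000, -1.0000]] (det J = -2.5000).
Solving J·Δ = −F gives Δ = (-0.4000, -5.3000).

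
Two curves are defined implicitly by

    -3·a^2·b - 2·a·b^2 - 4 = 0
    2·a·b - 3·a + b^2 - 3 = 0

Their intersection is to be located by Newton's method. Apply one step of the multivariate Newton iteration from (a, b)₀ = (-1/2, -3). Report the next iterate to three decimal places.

At (-1/2, -3): F = (7.250, 10.500).
Jacobian J = [[-6·a·b - 2·b^2, -3·a^2 - 4·a·b], [2·b - 3, 2·a + 2·b]].
At the point, J = [[-27.000, -6.750], [-9.000, -7.000]] (det J = 128.250).
Solving J·Δ = −F gives Δ = (-0.157, 1.702).
Then the next iterate is (a, b)₁ = (-0.657, -1.298).

(-0.657, -1.298)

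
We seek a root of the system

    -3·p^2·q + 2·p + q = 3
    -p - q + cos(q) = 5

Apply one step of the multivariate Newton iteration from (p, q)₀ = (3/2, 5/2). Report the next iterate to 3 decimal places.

(2.735, -4.404)

At (3/2, 5/2): F = (-14.375, -9.80114).
Jacobian J = [[-6·p·q + 2, -3·p^2 + 1], [-1, -sin(q) - 1]].
At the point, J = [[-20.500, -5.750], [-1.000, -1.59847]] (det J = 27.01868).
Solving J·Δ = −F gives Δ = (1.235, -6.904).
Then the next iterate is (p, q)₁ = (2.735, -4.404).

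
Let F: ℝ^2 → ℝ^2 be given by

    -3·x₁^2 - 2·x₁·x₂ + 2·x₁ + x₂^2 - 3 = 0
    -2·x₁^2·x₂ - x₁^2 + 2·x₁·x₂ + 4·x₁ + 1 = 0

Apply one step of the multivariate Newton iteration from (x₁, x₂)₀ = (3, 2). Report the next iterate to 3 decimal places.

(1.245, 3.551)

At (3, 2): F = (-32.000, -20.000).
Jacobian J = [[-6·x₁ - 2·x₂ + 2, -2·x₁ + 2·x₂], [-4·x₁·x₂ - 2·x₁ + 2·x₂ + 4, -2·x₁^2 + 2·x₁]].
At the point, J = [[-20.000, -2.000], [-22.000, -12.000]] (det J = 196.000).
Solving J·Δ = −F gives Δ = (-1.755, 1.551).
Then the next iterate is (x₁, x₂)₁ = (1.245, 3.551).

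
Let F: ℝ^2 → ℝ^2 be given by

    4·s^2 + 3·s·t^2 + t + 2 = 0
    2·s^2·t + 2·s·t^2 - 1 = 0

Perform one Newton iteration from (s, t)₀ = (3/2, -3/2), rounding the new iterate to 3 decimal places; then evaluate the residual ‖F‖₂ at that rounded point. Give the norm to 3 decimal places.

At (3/2, -3/2): F = (19.625, -1.000).
Jacobian J = [[8·s + 3·t^2, 6·s·t + 1], [4·s·t + 2·t^2, 2·s^2 + 4·s·t]].
At the point, J = [[18.750, -12.500], [-4.500, -4.500]] (det J = -140.625).
Solving J·Δ = −F gives Δ = (-0.717, 0.495).
Then the next iterate is (s, t)₁ = (0.783, -1.005).
Re-evaluating at (0.783, -1.005): F = (5.81990, -0.65061), so ‖F‖₂ = 5.856.

5.856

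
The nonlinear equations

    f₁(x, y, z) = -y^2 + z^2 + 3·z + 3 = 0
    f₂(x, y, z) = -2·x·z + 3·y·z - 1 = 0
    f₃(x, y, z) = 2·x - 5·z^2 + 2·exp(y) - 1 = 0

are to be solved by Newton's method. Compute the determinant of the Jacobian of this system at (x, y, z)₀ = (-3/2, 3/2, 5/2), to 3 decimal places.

J = [[0, -2·y, 2·z + 3], [-2·z, 3·z, -2·x + 3·y], [2, 2·exp(y), -10·z]].
At the point, J = [[0.000, -3.000, 8.000], [-5.000, 7.500, 7.500], [2.000, 8.96338, -25.000]].
det J = -148.535.

-148.535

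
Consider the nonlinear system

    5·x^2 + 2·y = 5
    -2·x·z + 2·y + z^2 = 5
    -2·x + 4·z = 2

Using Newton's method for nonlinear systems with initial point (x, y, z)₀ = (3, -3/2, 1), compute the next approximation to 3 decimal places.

At (3, -3/2, 1): F = (37.000, -13.000, -4.000).
Jacobian J = [[10·x, 2, 0], [-2·z, 2, -2·x + 2·z], [-2, 0, 4]].
At the point, J = [[30.000, 2.000, 0.000], [-2.000, 2.000, -4.000], [-2.000, 0.000, 4.000]] (det J = 272.000).
Solving J·Δ = −F gives Δ = (-1.588, 5.324, 0.206).
Then the next iterate is (x, y, z)₁ = (1.412, 3.824, 1.206).

(1.412, 3.824, 1.206)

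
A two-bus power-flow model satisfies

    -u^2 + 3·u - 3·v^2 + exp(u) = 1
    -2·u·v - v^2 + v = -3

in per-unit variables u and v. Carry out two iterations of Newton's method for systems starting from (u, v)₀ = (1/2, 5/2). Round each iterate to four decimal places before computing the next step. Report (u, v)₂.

(1.1188, 1.2052)

At (1/2, 5/2): F = (-16.851279, -3.2500).
Jacobian J = [[-2·u + exp(u) + 3, -6·v], [-2·v, -2·u - 2·v + 1]].
At the point, J = [[3.648721, -15.0000], [-5.0000, -5.0000]] (det J = -93.243606).
Solving J·Δ = −F gives Δ = (0.3808, -1.0308).
Then the next iterate is (u, v)₁ = (0.8808, 1.4692).
Round to (0.8808, 1.4692) and repeat: F = (-3.196225, -0.277491), J = [[3.651229, -8.8152], [-2.9384, -3.7000]].
Δ = (0.2380, -0.2640), so (u, v)₂ = (1.1188, 1.2052).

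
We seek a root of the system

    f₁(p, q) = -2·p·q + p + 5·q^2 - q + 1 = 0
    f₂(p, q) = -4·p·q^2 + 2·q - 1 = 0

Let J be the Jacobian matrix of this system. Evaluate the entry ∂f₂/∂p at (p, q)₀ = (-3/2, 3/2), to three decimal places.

-9.000

∂f₂/∂p = -4·q^2.
At (-3/2, 3/2) this is -9.000.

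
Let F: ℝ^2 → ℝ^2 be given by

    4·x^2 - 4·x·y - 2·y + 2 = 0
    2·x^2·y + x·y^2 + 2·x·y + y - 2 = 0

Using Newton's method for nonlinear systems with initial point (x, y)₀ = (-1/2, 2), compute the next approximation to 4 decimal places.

At (-1/2, 2): F = (3.0000, -3.0000).
Jacobian J = [[8·x - 4·y, -4·x - 2], [4·x·y + y^2 + 2·y, 2·x^2 + 2·x·y + 2·x + 1]].
At the point, J = [[-12.0000, 0.0000], [4.0000, -1.5000]] (det J = 18.0000).
Solving J·Δ = −F gives Δ = (0.2500, -1.3333).
Then the next iterate is (x, y)₁ = (-0.2500, 0.6667).

(-0.2500, 0.6667)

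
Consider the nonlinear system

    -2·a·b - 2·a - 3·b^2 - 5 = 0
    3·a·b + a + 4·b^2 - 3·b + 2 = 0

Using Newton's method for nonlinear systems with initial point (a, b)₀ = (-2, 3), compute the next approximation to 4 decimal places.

At (-2, 3): F = (-16.0000, 9.0000).
Jacobian J = [[-2·b - 2, -2·a - 6·b], [3·b + 1, 3·a + 8·b - 3]].
At the point, J = [[-8.0000, -14.0000], [10.0000, 15.0000]] (det J = 20.0000).
Solving J·Δ = −F gives Δ = (5.7000, -4.4000).
Then the next iterate is (a, b)₁ = (3.7000, -1.4000).

(3.7000, -1.4000)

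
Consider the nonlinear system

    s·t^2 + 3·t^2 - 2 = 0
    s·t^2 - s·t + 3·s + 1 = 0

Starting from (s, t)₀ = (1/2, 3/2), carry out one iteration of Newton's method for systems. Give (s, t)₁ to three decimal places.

At (1/2, 3/2): F = (5.875, 2.875).
Jacobian J = [[t^2, 2·s·t + 6·t], [t^2 - t + 3, 2·s·t - s]].
At the point, J = [[2.250, 10.500], [3.750, 1.000]] (det J = -37.125).
Solving J·Δ = −F gives Δ = (-0.655, -0.419).
Then the next iterate is (s, t)₁ = (-0.155, 1.081).

(-0.155, 1.081)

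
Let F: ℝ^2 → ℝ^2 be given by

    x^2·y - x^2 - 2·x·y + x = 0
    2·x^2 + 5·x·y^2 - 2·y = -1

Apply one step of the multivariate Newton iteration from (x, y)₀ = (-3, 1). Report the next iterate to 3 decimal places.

(-2.080, 0.861)

At (-3, 1): F = (3.000, 2.000).
Jacobian J = [[2·x·y - 2·x - 2·y + 1, x^2 - 2·x], [4·x + 5·y^2, 10·x·y - 2]].
At the point, J = [[-1.000, 15.000], [-7.000, -32.000]] (det J = 137.000).
Solving J·Δ = −F gives Δ = (0.920, -0.139).
Then the next iterate is (x, y)₁ = (-2.080, 0.861).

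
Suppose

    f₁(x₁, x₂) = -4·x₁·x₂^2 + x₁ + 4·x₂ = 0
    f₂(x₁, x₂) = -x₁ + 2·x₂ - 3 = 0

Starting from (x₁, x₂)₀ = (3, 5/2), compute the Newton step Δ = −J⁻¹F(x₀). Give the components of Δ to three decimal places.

At (3, 5/2): F = (-62.000, -1.000).
Jacobian J = [[-4·x₂^2 + 1, -8·x₁·x₂ + 4], [-1, 2]].
At the point, J = [[-24.000, -56.000], [-1.000, 2.000]] (det J = -104.000).
Solving J·Δ = −F gives Δ = (-1.731, -0.365).

(-1.731, -0.365)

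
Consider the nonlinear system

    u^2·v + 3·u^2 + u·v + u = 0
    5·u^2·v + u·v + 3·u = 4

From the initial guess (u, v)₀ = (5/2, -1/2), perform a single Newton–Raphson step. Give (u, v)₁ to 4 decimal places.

(1.1954, -0.4903)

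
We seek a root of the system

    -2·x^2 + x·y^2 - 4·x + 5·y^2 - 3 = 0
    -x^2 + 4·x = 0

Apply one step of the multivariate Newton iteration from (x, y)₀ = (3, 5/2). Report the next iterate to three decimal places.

At (3, 5/2): F = (17.000, 3.000).
Jacobian J = [[-4·x + y^2 - 4, 2·x·y + 10·y], [-2·x + 4, 0]].
At the point, J = [[-9.750, 40.000], [-2.000, 0.000]] (det J = 80.000).
Solving J·Δ = −F gives Δ = (1.500, -0.059).
Then the next iterate is (x, y)₁ = (4.500, 2.441).

(4.500, 2.441)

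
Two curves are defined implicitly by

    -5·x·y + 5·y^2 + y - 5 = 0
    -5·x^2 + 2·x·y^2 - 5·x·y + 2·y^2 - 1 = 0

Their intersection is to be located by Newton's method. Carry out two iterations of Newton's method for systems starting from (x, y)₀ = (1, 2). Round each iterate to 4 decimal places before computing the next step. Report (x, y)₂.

(0.3637, 1.0751)

At (1, 2): F = (7.0000, 0.0000).
Jacobian J = [[-5·y, -5·x + 10·y + 1], [-10·x + 2·y^2 - 5·y, 4·x·y - 5·x + 4·y]].
At the point, J = [[-10.0000, 16.0000], [-12.0000, 11.0000]] (det J = 82.0000).
Solving J·Δ = −F gives Δ = (-0.9390, -1.0244).
Then the next iterate is (x, y)₁ = (0.0610, 0.9756).
Round to (0.0610, 0.9756) and repeat: F = (0.437019, 0.703547), J = [[-4.8780, 10.4510], [-3.584409, 3.835446]].
Δ = (0.3027, 0.0995), so (x, y)₂ = (0.3637, 1.0751).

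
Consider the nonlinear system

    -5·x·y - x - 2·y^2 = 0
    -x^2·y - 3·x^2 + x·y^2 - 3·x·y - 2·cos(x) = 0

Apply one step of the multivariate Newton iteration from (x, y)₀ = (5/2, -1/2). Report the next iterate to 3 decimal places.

(1.264, -0.367)

At (5/2, -1/2): F = (3.250, -9.64771).
Jacobian J = [[-5·y - 1, -5·x - 4·y], [-2·x·y - 6·x + y^2 - 3·y + 2·sin(x), -x^2 + 2·x·y - 3·x]].
At the point, J = [[1.500, -10.500], [-9.55306, -16.250]] (det J = -124.68208).
Solving J·Δ = −F gives Δ = (-1.236, 0.133).
Then the next iterate is (x, y)₁ = (1.264, -0.367).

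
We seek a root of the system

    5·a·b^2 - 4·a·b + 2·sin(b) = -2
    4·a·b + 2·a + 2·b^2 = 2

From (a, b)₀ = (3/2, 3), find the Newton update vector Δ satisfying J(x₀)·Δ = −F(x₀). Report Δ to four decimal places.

At (3/2, 3): F = (51.782240, 37.0000).
Jacobian J = [[5·b^2 - 4·b, 10·a·b - 4·a + 2·cos(b)], [4·b + 2, 4·a + 4·b]].
At the point, J = [[33.0000, 37.020015], [14.0000, 18.0000]] (det J = 75.719790).
Solving J·Δ = −F gives Δ = (5.7800, -6.5511).

(5.7800, -6.5511)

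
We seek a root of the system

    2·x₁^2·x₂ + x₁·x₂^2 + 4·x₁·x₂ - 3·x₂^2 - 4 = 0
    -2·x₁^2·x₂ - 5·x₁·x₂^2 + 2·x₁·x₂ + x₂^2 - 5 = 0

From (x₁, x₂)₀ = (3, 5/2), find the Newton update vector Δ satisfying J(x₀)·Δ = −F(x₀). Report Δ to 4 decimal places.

At (3, 5/2): F = (71.0000, -122.5000).
Jacobian J = [[4·x₁·x₂ + x₂^2 + 4·x₂, 2·x₁^2 + 2·x₁·x₂ + 4·x₁ - 6·x₂], [-4·x₁·x₂ - 5·x₂^2 + 2·x₂, -2·x₁^2 - 10·x₁·x₂ + 2·x₁ + 2·x₂]].
At the point, J = [[46.2500, 30.0000], [-56.2500, -82.0000]] (det J = -2105.0000).
Solving J·Δ = −F gives Δ = (-1.0200, -0.7942).

(-1.0200, -0.7942)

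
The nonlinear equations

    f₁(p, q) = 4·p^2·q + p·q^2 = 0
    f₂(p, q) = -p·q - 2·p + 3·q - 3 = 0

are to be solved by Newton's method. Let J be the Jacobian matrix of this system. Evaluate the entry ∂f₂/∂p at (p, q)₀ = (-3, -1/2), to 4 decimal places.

-1.5000

∂f₂/∂p = -q - 2.
At (-3, -1/2) this is -1.5000.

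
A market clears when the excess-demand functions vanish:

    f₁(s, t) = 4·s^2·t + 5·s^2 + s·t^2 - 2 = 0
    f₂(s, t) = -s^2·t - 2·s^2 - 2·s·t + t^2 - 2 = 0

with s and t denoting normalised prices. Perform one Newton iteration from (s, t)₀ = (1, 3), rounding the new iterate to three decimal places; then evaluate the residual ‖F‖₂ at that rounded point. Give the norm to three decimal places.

At (1, 3): F = (24.000, -4.000).
Jacobian J = [[8·s·t + 10·s + t^2, 4·s^2 + 2·s·t], [-2·s·t - 4·s - 2·t, -s^2 - 2·s + 2·t]].
At the point, J = [[43.000, 10.000], [-16.000, 3.000]] (det J = 289.000).
Solving J·Δ = −F gives Δ = (-0.388, -0.734).
Then the next iterate is (s, t)₁ = (0.612, 2.266).
Re-evaluating at (0.612, 2.266): F = (6.41006, -1.23663), so ‖F‖₂ = 6.528.

6.528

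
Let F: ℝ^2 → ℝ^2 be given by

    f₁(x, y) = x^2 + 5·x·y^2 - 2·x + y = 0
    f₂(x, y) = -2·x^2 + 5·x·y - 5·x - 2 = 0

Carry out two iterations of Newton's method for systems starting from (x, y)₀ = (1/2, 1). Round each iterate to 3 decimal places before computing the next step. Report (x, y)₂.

(2.288, 3.372)

At (1/2, 1): F = (2.750, -2.500).
Jacobian J = [[2·x + 5·y^2 - 2, 10·x·y + 1], [-4·x + 5·y - 5, 5·x]].
At the point, J = [[4.000, 6.000], [-2.000, 2.500]] (det J = 22.000).
Solving J·Δ = −F gives Δ = (-0.994, 0.205).
Then the next iterate is (x, y)₁ = (-0.494, 1.205).
Round to (-0.494, 1.205) and repeat: F = (-1.14947, -2.99442), J = [[4.27213, -4.95270], [3.001, -2.470]].
Δ = (2.782, 2.167), so (x, y)₂ = (2.288, 3.372).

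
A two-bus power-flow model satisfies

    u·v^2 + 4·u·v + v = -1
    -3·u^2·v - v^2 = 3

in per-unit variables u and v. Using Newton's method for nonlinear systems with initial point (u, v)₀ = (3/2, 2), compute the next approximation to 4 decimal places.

(1.1119, 0.7429)

At (3/2, 2): F = (21.0000, -20.5000).
Jacobian J = [[v^2 + 4·v, 2·u·v + 4·u + 1], [-6·u·v, -3·u^2 - 2·v]].
At the point, J = [[12.0000, 13.0000], [-18.0000, -10.7500]] (det J = 105.0000).
Solving J·Δ = −F gives Δ = (-0.3881, -1.2571).
Then the next iterate is (u, v)₁ = (1.1119, 0.7429).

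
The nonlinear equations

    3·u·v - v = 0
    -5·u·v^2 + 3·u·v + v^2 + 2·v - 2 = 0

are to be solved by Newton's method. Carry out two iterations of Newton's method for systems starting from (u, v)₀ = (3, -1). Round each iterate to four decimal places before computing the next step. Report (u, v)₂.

(1.1368, -0.0412)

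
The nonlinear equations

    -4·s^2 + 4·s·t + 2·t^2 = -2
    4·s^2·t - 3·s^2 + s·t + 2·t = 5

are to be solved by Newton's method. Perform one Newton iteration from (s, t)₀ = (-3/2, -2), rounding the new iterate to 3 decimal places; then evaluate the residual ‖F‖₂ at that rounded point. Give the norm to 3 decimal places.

11.364

At (-3/2, -2): F = (13.000, -30.750).
Jacobian J = [[-8·s + 4·t, 4·s + 4·t], [8·s·t - 6·s + t, 4·s^2 + s + 2]].
At the point, J = [[4.000, -14.000], [31.000, 9.500]] (det J = 472.000).
Solving J·Δ = −F gives Δ = (0.650, 1.114).
Then the next iterate is (s, t)₁ = (-0.850, -0.886).
Re-evaluating at (-0.850, -0.886): F = (3.69239, -10.74694), so ‖F‖₂ = 11.364.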